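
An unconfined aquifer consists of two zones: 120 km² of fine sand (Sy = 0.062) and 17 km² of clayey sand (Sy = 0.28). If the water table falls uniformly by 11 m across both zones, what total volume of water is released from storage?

ΔV ≈ 1.34 × 10^8 m³

A₁ = 120 km² = 1.2 × 10^8 m²; A₂ = 17 km² = 1.7 × 10^7 m²
ΔV₁ = 0.062 × 1.2 × 10^8 × 11 = 8.184 × 10^7 m³
ΔV₂ = 0.28 × 1.7 × 10^7 × 11 = 5.236 × 10^7 m³
ΔV = ΔV₁ + ΔV₂ = 1.342 × 10^8 m³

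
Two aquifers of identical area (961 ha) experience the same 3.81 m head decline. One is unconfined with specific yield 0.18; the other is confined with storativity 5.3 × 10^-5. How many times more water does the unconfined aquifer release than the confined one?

ΔV_u / ΔV_c ≈ 3400

A = 961 ha = 9.61 × 10^6 m²
Unconfined: ΔV_u = Sy × A × Δh = 0.18 × 9.61 × 10^6 × 3.81 = 6.591 × 10^6 m³
Confined: ΔV_c = S × A × Δh = 5.3 × 10^-5 × 9.61 × 10^6 × 3.81 = 1941 m³
Ratio = ΔV_u / ΔV_c = Sy / S = 0.18 / 5.3 × 10^-5 = 3396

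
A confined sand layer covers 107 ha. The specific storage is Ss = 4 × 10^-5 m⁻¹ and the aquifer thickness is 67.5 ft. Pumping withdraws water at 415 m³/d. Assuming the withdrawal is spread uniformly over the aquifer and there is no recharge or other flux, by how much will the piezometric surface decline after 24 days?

Δh ≈ 11.3 m

b = 67.5 ft = 20.57 m
S = Ss × b = 4 × 10^-5 m⁻¹ × 20.57 m = 8.23 × 10^-4
A = 107 ha = 1.07 × 10^6 m²
ΔV = Q × t = 415 m³/d × 24 d = 9960 m³
Δh = ΔV / (S × A) = 9960 / (8.23 × 10^-4 × 1.07 × 10^6) = 11.31 m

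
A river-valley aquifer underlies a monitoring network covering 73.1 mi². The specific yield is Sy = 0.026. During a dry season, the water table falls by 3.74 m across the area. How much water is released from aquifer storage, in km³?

ΔV ≈ 0.0184 km³

A = 73.1 mi² = 1.893 × 10^8 m²
ΔV = Sy × A × Δh = 0.026 × 1.893 × 10^8 m² × 3.74 m = 1.841 × 10^7 m³
ΔV = 1.841 × 10^7 m³ = 0.01841 km³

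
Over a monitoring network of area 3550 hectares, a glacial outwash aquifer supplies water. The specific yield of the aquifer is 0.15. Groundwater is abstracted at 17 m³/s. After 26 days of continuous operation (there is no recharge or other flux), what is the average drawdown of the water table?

Δh ≈ 7.17 m

A = 3550 hectares = 3.55 × 10^7 m²
Q = 17 m³/s = 1.469 × 10^6 m³/d
ΔV = Q × t = 1.469 × 10^6 m³/d × 26 d = 3.819 × 10^7 m³
Δh = ΔV / (Sy × A) = 3.819 × 10^7 / (0.15 × 3.55 × 10^7) = 7.172 m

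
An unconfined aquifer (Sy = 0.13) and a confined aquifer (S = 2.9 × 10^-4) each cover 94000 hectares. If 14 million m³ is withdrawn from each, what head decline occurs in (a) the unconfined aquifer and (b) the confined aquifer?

Δh_u ≈ 0.115 m; Δh_c ≈ 51.4 m

A = 94000 hectares = 9.4 × 10^8 m²
ΔV = 14 million m³ = 1.4 × 10^7 m³
Unconfined: Δh_u = ΔV/(Sy·A) = 1.4 × 10^7/(0.13 × 9.4 × 10^8) = 0.1146 m
Confined: Δh_c = ΔV/(S·A) = 1.4 × 10^7/(2.9 × 10^-4 × 9.4 × 10^8) = 51.36 m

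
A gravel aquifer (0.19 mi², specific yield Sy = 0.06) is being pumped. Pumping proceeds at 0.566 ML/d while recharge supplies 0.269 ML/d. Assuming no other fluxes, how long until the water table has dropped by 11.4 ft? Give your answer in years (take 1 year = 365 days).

t ≈ 0.946 years

A = 0.19 mi² = 4.921 × 10^5 m²
Δh = 11.4 ft = 3.475 m
ΔV = Sy × A × Δh = 0.06 × 4.921 × 10^5 × 3.475 = 1.026 × 10^5 m³
Net withdrawal = 0.566 − 0.269 = 0.297 ML/d = 297 m³/d
t = ΔV / Q = 1.026 × 10^5 m³ / 297 m³/d = 345.4 d
t = 345.4 d ≈ 0.9464 years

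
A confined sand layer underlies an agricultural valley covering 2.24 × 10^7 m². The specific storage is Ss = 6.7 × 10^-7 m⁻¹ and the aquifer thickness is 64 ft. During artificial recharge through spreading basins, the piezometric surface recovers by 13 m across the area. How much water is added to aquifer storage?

b = 64 ft = 19.51 m
S = Ss × b = 6.7 × 10^-7 m⁻¹ × 19.51 m = 1.307 × 10^-5
ΔV = S × A × Δh = 1.307 × 10^-5 × 2.24 × 10^7 m² × 13 m = 3806 m³

ΔV ≈ 3810 m³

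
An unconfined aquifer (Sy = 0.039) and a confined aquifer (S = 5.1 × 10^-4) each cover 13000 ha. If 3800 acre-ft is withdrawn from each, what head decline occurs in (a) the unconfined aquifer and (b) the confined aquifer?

Δh_u ≈ 0.925 m; Δh_c ≈ 70.7 m

A = 13000 ha = 1.3 × 10^8 m²
ΔV = 3800 acre-ft = 4.687 × 10^6 m³
Unconfined: Δh_u = ΔV/(Sy·A) = 4.687 × 10^6/(0.039 × 1.3 × 10^8) = 0.9245 m
Confined: Δh_c = ΔV/(S·A) = 4.687 × 10^6/(5.1 × 10^-4 × 1.3 × 10^8) = 70.7 m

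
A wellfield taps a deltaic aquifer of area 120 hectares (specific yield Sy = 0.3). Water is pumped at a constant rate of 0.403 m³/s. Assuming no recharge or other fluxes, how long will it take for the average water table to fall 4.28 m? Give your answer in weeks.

t ≈ 6.32 weeks

A = 120 hectares = 1.2 × 10^6 m²
ΔV = Sy × A × Δh = 0.3 × 1.2 × 10^6 × 4.28 = 1.541 × 10^6 m³
Q = 0.403 m³/s = 34820 m³/d
t = ΔV / Q = 1.541 × 10^6 m³ / 34820 m³/d = 44.25 d
t = 44.25 d ≈ 6.322 weeks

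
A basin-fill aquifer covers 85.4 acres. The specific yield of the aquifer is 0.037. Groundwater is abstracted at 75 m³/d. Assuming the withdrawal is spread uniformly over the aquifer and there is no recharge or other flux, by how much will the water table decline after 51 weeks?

Δh ≈ 2.09 m

A = 85.4 acres = 3.456 × 10^5 m²
t = 51 weeks = 357 d
ΔV = Q × t = 75 m³/d × 357 d = 26780 m³
Δh = ΔV / (Sy × A) = 26780 / (0.037 × 3.456 × 10^5) = 2.094 m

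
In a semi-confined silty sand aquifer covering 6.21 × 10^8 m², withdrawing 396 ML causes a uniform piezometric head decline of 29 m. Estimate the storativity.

S ≈ 2.2 × 10^-5

ΔV = 396 ML = 3.96 × 10^5 m³
S = ΔV / (A × Δh) = 3.96 × 10^5 m³ / (6.21 × 10^8 m² × 29 m) = 2.199 × 10^-5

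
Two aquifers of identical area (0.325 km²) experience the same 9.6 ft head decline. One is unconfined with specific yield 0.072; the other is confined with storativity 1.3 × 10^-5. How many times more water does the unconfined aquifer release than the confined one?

A = 0.325 km² = 3.25 × 10^5 m²
Δh = 9.6 ft = 2.926 m
Unconfined: ΔV_u = Sy × A × Δh = 0.072 × 3.25 × 10^5 × 2.926 = 68470 m³
Confined: ΔV_c = S × A × Δh = 1.3 × 10^-5 × 3.25 × 10^5 × 2.926 = 12.36 m³
Ratio = ΔV_u / ΔV_c = Sy / S = 0.072 / 1.3 × 10^-5 = 5538

ΔV_u / ΔV_c ≈ 5540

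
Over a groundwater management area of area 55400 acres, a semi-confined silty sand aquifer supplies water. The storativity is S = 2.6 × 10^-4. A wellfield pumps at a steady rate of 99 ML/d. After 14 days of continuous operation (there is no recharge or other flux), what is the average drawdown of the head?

A = 55400 acres = 2.242 × 10^8 m²
Q = 99 ML/d = 99000 m³/d
ΔV = Q × t = 99000 m³/d × 14 d = 1.386 × 10^6 m³
Δh = ΔV / (S × A) = 1.386 × 10^6 / (2.6 × 10^-4 × 2.242 × 10^8) = 23.78 m

Δh ≈ 23.8 m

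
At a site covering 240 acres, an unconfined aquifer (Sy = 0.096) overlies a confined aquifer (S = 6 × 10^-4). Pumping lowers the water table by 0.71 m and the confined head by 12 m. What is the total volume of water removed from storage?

ΔV ≈ 73200 m³

A = 240 acres = 9.712 × 10^5 m²
Unconfined: ΔV_u = Sy × A × Δh_u = 0.096 × 9.712 × 10^5 × 0.71 = 66200 m³
Confined: ΔV_c = S × A × Δh_c = 6 × 10^-4 × 9.712 × 10^5 × 12 = 6993 m³
Total ΔV = 66200 + 6993 = 73190 m³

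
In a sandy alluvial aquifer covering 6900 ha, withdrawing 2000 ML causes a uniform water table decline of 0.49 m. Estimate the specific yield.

Sy ≈ 0.059

A = 6900 ha = 6.9 × 10^7 m²
ΔV = 2000 ML = 2 × 10^6 m³
Sy = ΔV / (A × Δh) = 2 × 10^6 m³ / (6.9 × 10^7 m² × 0.49 m) = 0.05915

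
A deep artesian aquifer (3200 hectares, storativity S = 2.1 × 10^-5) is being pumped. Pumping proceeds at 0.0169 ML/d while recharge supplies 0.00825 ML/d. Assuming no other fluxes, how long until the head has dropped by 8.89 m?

A = 3200 hectares = 3.2 × 10^7 m²
ΔV = S × A × Δh = 2.1 × 10^-5 × 3.2 × 10^7 × 8.89 = 5974 m³
Net withdrawal = 0.0169 − 0.00825 = 0.00865 ML/d = 8.65 m³/d
t = ΔV / Q = 5974 m³ / 8.65 m³/d = 690.6 d

t ≈ 691 days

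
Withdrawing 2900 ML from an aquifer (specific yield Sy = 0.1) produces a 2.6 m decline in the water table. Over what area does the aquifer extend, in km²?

ΔV = 2900 ML = 2.9 × 10^6 m³
A = ΔV / (Sy × Δh) = 2.9 × 10^6 / (0.1 × 2.6) = 1.115 × 10^7 m²
A = 1.115 × 10^7 m² = 11.15 km²

A ≈ 11.2 km²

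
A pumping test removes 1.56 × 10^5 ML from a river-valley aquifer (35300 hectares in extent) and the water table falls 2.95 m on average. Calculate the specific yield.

Sy ≈ 0.15

A = 35300 hectares = 3.53 × 10^8 m²
ΔV = 1.56 × 10^5 ML = 1.56 × 10^8 m³
Sy = ΔV / (A × Δh) = 1.56 × 10^8 m³ / (3.53 × 10^8 m² × 2.95 m) = 0.1498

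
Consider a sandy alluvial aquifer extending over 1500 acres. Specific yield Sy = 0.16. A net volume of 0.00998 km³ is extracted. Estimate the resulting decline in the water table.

A = 1500 acres = 6.07 × 10^6 m²
ΔV = 0.00998 km³ = 9.98 × 10^6 m³
Δh = ΔV / (Sy × A) = 9.98 × 10^6 m³ / (0.16 × 6.07 × 10^6 m²) = 10.28 m

Δh ≈ 10.3 m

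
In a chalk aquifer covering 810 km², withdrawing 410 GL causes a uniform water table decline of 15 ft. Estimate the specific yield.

Sy ≈ 0.11

A = 810 km² = 8.1 × 10^8 m²
Δh = 15 ft = 4.572 m
ΔV = 410 GL = 4.1 × 10^8 m³
Sy = ΔV / (A × Δh) = 4.1 × 10^8 m³ / (8.1 × 10^8 m² × 4.572 m) = 0.1107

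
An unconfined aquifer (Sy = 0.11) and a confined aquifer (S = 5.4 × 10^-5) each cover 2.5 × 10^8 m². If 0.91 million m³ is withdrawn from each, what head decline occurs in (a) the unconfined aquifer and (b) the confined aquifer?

Δh_u ≈ 0.0331 m; Δh_c ≈ 67.4 m

ΔV = 0.91 million m³ = 9.1 × 10^5 m³
Unconfined: Δh_u = ΔV/(Sy·A) = 9.1 × 10^5/(0.11 × 2.5 × 10^8) = 0.03309 m
Confined: Δh_c = ΔV/(S·A) = 9.1 × 10^5/(5.4 × 10^-5 × 2.5 × 10^8) = 67.41 m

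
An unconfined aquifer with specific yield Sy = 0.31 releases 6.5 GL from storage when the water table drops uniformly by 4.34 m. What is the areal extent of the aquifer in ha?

A ≈ 483 ha

ΔV = 6.5 GL = 6.5 × 10^6 m³
A = ΔV / (Sy × Δh) = 6.5 × 10^6 / (0.31 × 4.34) = 4.831 × 10^6 m²
A = 4.831 × 10^6 m² = 483.1 ha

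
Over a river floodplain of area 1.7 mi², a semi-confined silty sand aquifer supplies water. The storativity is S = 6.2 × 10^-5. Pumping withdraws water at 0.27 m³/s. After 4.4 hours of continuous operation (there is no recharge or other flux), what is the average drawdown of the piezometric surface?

A = 1.7 mi² = 4.403 × 10^6 m²
Q = 0.27 m³/s = 23330 m³/d
t = 4.4 hours = 0.1833 d
ΔV = Q × t = 23330 m³/d × 0.1833 d = 4277 m³
Δh = ΔV / (S × A) = 4277 / (6.2 × 10^-5 × 4.403 × 10^6) = 15.67 m

Δh ≈ 15.7 m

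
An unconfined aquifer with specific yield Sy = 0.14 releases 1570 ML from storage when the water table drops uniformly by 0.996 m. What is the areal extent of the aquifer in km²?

A ≈ 11.3 km²

ΔV = 1570 ML = 1.57 × 10^6 m³
A = ΔV / (Sy × Δh) = 1.57 × 10^6 / (0.14 × 0.996) = 1.126 × 10^7 m²
A = 1.126 × 10^7 m² = 11.26 km²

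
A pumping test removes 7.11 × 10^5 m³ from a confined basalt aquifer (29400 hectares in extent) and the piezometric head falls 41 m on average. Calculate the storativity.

A = 29400 hectares = 2.94 × 10^8 m²
S = ΔV / (A × Δh) = 7.11 × 10^5 m³ / (2.94 × 10^8 m² × 41 m) = 5.898 × 10^-5

S ≈ 5.9 × 10^-5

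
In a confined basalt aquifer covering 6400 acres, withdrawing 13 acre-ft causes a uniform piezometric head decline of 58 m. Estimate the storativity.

A = 6400 acres = 2.59 × 10^7 m²
ΔV = 13 acre-ft = 16040 m³
S = ΔV / (A × Δh) = 16040 m³ / (2.59 × 10^7 m² × 58 m) = 1.067 × 10^-5

S ≈ 1.1 × 10^-5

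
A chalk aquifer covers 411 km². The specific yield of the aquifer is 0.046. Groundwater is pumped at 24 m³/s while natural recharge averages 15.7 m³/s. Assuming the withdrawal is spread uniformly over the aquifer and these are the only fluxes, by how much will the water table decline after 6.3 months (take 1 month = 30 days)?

A = 411 km² = 4.11 × 10^8 m²
Net abstraction = 24 − 15.7 = 8.3 m³/s
Q_net = 8.3 m³/s = 7.171 × 10^5 m³/d
t = 6.3 months = 189 d
ΔV = Q × t = 7.171 × 10^5 m³/d × 189 d = 1.355 × 10^8 m³
Δh = ΔV / (Sy × A) = 1.355 × 10^8 / (0.046 × 4.11 × 10^8) = 7.169 m

Δh ≈ 7.17 m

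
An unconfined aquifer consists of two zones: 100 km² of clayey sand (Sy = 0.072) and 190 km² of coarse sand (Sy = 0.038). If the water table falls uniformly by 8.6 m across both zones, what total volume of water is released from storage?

A₁ = 100 km² = 1 × 10^8 m²; A₂ = 190 km² = 1.9 × 10^8 m²
ΔV₁ = 0.072 × 1 × 10^8 × 8.6 = 6.192 × 10^7 m³
ΔV₂ = 0.038 × 1.9 × 10^8 × 8.6 = 6.209 × 10^7 m³
ΔV = ΔV₁ + ΔV₂ = 1.24 × 10^8 m³

ΔV ≈ 1.24 × 10^8 m³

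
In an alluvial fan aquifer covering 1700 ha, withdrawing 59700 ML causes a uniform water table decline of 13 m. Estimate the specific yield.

A = 1700 ha = 1.7 × 10^7 m²
ΔV = 59700 ML = 5.97 × 10^7 m³
Sy = ΔV / (A × Δh) = 5.97 × 10^7 m³ / (1.7 × 10^7 m² × 13 m) = 0.2701

Sy ≈ 0.27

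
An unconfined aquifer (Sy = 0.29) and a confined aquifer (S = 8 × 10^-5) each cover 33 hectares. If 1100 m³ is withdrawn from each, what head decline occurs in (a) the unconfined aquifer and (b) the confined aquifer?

Δh_u ≈ 0.0115 m; Δh_c ≈ 41.7 m

A = 33 hectares = 3.3 × 10^5 m²
Unconfined: Δh_u = ΔV/(Sy·A) = 1100/(0.29 × 3.3 × 10^5) = 0.01149 m
Confined: Δh_c = ΔV/(S·A) = 1100/(8 × 10^-5 × 3.3 × 10^5) = 41.67 m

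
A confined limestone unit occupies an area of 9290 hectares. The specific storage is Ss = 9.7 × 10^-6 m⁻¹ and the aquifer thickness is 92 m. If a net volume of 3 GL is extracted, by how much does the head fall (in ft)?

S = Ss × b = 9.7 × 10^-6 m⁻¹ × 92 m = 8.924 × 10^-4
A = 9290 hectares = 9.29 × 10^7 m²
ΔV = 3 GL = 3 × 10^6 m³
Δh = ΔV / (S × A) = 3 × 10^6 m³ / (8.924 × 10^-4 × 9.29 × 10^7 m²) = 36.19 m
Δh = 36.19 m = 118.7 ft

Δh ≈ 119 ft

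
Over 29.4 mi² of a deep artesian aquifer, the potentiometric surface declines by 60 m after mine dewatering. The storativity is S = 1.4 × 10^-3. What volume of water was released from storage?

ΔV ≈ 6.4 × 10^6 m³

A = 29.4 mi² = 7.615 × 10^7 m²
ΔV = S × A × Δh = 0.0014 × 7.615 × 10^7 m² × 60 m = 6.396 × 10^6 m³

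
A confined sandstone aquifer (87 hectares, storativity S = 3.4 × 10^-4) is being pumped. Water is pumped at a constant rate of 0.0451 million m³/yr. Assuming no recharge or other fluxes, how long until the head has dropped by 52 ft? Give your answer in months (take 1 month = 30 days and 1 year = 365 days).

t ≈ 1.26 months

A = 87 hectares = 8.7 × 10^5 m²
Δh = 52 ft = 15.85 m
ΔV = S × A × Δh = 3.4 × 10^-4 × 8.7 × 10^5 × 15.85 = 4688 m³
Q = 0.0451 million m³/yr = 123.6 m³/d
t = ΔV / Q = 4688 m³ / 123.6 m³/d = 37.94 d
t = 37.94 d ≈ 1.265 months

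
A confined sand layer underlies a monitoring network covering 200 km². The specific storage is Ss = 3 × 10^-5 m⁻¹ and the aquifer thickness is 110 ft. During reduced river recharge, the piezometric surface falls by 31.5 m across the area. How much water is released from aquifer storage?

b = 110 ft = 33.53 m
S = Ss × b = 3 × 10^-5 m⁻¹ × 33.53 m = 1.006 × 10^-3
A = 200 km² = 2 × 10^8 m²
ΔV = S × A × Δh = 0.001006 × 2 × 10^8 m² × 31.5 m = 6.337 × 10^6 m³

ΔV ≈ 6.34 × 10^6 m³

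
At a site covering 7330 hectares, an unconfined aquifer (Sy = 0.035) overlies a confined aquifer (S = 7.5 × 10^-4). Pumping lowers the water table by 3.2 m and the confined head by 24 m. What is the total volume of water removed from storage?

A = 7330 hectares = 7.33 × 10^7 m²
Unconfined: ΔV_u = Sy × A × Δh_u = 0.035 × 7.33 × 10^7 × 3.2 = 8.21 × 10^6 m³
Confined: ΔV_c = S × A × Δh_c = 7.5 × 10^-4 × 7.33 × 10^7 × 24 = 1.319 × 10^6 m³
Total ΔV = 8.21 × 10^6 + 1.319 × 10^6 = 9.529 × 10^6 m³

ΔV ≈ 9.53 × 10^6 m³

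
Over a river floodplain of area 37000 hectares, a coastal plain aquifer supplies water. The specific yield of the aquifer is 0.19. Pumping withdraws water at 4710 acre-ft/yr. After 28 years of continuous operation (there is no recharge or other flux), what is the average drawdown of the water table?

Δh ≈ 2.31 m

A = 37000 hectares = 3.7 × 10^8 m²
Q = 4710 acre-ft/yr = 15920 m³/d
t = 28 years = 10220 d
ΔV = Q × t = 15920 m³/d × 10220 d = 1.627 × 10^8 m³
Δh = ΔV / (Sy × A) = 1.627 × 10^8 / (0.19 × 3.7 × 10^8) = 2.314 m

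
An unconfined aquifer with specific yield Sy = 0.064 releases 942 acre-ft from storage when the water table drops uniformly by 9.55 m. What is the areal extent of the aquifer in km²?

A ≈ 1.9 km²

ΔV = 942 acre-ft = 1.162 × 10^6 m³
A = ΔV / (Sy × Δh) = 1.162 × 10^6 / (0.064 × 9.55) = 1.901 × 10^6 m²
A = 1.901 × 10^6 m² = 1.901 km²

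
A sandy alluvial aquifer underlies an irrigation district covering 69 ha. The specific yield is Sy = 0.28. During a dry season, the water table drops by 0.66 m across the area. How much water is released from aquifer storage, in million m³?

ΔV ≈ 0.128 million m³

A = 69 ha = 6.9 × 10^5 m²
ΔV = Sy × A × Δh = 0.28 × 6.9 × 10^5 m² × 0.66 m = 1.275 × 10^5 m³
ΔV = 1.275 × 10^5 m³ = 0.1275 million m³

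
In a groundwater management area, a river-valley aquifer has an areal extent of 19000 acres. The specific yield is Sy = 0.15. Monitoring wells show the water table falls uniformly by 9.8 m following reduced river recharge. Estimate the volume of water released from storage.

ΔV ≈ 1.13 × 10^8 m³

A = 19000 acres = 7.689 × 10^7 m²
ΔV = Sy × A × Δh = 0.15 × 7.689 × 10^7 m² × 9.8 m = 1.13 × 10^8 m³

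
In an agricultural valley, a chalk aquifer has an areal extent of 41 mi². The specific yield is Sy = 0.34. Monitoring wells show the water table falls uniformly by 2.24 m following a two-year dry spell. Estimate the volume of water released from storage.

A = 41 mi² = 1.062 × 10^8 m²
ΔV = Sy × A × Δh = 0.34 × 1.062 × 10^8 m² × 2.24 m = 8.087 × 10^7 m³

ΔV ≈ 8.09 × 10^7 m³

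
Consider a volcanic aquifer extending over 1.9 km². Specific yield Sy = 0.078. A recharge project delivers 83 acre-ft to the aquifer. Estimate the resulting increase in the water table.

Δh ≈ 0.691 m

A = 1.9 km² = 1.9 × 10^6 m²
ΔV = 83 acre-ft = 1.024 × 10^5 m³
Δh = ΔV / (Sy × A) = 1.024 × 10^5 m³ / (0.078 × 1.9 × 10^6 m²) = 0.6908 m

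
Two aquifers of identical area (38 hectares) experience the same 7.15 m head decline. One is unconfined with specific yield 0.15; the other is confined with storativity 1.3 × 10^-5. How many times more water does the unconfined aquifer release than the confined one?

A = 38 hectares = 3.8 × 10^5 m²
Unconfined: ΔV_u = Sy × A × Δh = 0.15 × 3.8 × 10^5 × 7.15 = 4.075 × 10^5 m³
Confined: ΔV_c = S × A × Δh = 1.3 × 10^-5 × 3.8 × 10^5 × 7.15 = 35.32 m³
Ratio = ΔV_u / ΔV_c = Sy / S = 0.15 / 1.3 × 10^-5 = 11540

ΔV_u / ΔV_c ≈ 11500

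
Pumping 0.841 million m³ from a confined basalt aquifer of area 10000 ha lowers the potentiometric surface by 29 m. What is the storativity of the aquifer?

S ≈ 2.9 × 10^-4

A = 10000 ha = 1 × 10^8 m²
ΔV = 0.841 million m³ = 8.41 × 10^5 m³
S = ΔV / (A × Δh) = 8.41 × 10^5 m³ / (1 × 10^8 m² × 29 m) = 2.9 × 10^-4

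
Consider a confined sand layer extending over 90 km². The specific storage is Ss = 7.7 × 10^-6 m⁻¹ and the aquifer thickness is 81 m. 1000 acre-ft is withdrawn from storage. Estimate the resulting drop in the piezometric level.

Δh ≈ 22 m

S = Ss × b = 7.7 × 10^-6 m⁻¹ × 81 m = 6.237 × 10^-4
A = 90 km² = 9 × 10^7 m²
ΔV = 1000 acre-ft = 1.233 × 10^6 m³
Δh = ΔV / (S × A) = 1.233 × 10^6 m³ / (6.237 × 10^-4 × 9 × 10^7 m²) = 21.97 m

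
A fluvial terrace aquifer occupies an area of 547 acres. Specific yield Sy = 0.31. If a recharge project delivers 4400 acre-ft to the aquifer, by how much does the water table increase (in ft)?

A = 547 acres = 2.214 × 10^6 m²
ΔV = 4400 acre-ft = 5.427 × 10^6 m³
Δh = ΔV / (Sy × A) = 5.427 × 10^6 m³ / (0.31 × 2.214 × 10^6 m²) = 7.909 m
Δh = 7.909 m = 25.95 ft

Δh ≈ 25.9 ft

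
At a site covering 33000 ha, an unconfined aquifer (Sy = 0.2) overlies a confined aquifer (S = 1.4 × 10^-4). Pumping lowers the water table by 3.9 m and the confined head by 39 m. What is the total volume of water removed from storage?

A = 33000 ha = 3.3 × 10^8 m²
Unconfined: ΔV_u = Sy × A × Δh_u = 0.2 × 3.3 × 10^8 × 3.9 = 2.574 × 10^8 m³
Confined: ΔV_c = S × A × Δh_c = 1.4 × 10^-4 × 3.3 × 10^8 × 39 = 1.802 × 10^6 m³
Total ΔV = 2.574 × 10^8 + 1.802 × 10^6 = 2.592 × 10^8 m³

ΔV ≈ 2.59 × 10^8 m³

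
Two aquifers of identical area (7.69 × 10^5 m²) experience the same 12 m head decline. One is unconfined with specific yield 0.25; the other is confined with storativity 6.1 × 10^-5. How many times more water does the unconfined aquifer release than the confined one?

ΔV_u / ΔV_c ≈ 4100

Unconfined: ΔV_u = Sy × A × Δh = 0.25 × 7.69 × 10^5 × 12 = 2.307 × 10^6 m³
Confined: ΔV_c = S × A × Δh = 6.1 × 10^-5 × 7.69 × 10^5 × 12 = 562.9 m³
Ratio = ΔV_u / ΔV_c = Sy / S = 0.25 / 6.1 × 10^-5 = 4098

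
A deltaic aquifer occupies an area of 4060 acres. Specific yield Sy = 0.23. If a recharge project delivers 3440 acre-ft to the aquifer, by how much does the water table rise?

Δh ≈ 1.12 m

A = 4060 acres = 1.643 × 10^7 m²
ΔV = 3440 acre-ft = 4.243 × 10^6 m³
Δh = ΔV / (Sy × A) = 4.243 × 10^6 m³ / (0.23 × 1.643 × 10^7 m²) = 1.123 m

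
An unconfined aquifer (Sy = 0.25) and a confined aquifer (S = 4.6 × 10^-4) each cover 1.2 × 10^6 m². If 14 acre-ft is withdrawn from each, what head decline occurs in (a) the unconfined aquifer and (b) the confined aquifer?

ΔV = 14 acre-ft = 17270 m³
Unconfined: Δh_u = ΔV/(Sy·A) = 17270/(0.25 × 1.2 × 10^6) = 0.05756 m
Confined: Δh_c = ΔV/(S·A) = 17270/(4.6 × 10^-4 × 1.2 × 10^6) = 31.28 m

Δh_u ≈ 0.0576 m; Δh_c ≈ 31.3 m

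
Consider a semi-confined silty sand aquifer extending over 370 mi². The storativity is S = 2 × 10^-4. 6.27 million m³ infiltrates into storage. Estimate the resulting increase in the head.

Δh ≈ 32.7 m

A = 370 mi² = 9.583 × 10^8 m²
ΔV = 6.27 million m³ = 6.27 × 10^6 m³
Δh = ΔV / (S × A) = 6.27 × 10^6 m³ / (2 × 10^-4 × 9.583 × 10^8 m²) = 32.71 m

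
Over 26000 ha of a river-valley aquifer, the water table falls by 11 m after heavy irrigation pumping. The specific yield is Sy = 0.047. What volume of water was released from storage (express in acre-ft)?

A = 26000 ha = 2.6 × 10^8 m²
ΔV = Sy × A × Δh = 0.047 × 2.6 × 10^8 m² × 11 m = 1.344 × 10^8 m³
ΔV = 1.344 × 10^8 m³ = 1.09 × 10^5 acre-ft

ΔV ≈ 1.09 × 10^5 acre-ft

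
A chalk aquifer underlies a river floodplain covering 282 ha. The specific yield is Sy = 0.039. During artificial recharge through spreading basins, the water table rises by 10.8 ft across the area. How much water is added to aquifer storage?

A = 282 ha = 2.82 × 10^6 m²
Δh = 10.8 ft = 3.292 m
ΔV = Sy × A × Δh = 0.039 × 2.82 × 10^6 m² × 3.292 m = 3.62 × 10^5 m³

ΔV ≈ 3.62 × 10^5 m³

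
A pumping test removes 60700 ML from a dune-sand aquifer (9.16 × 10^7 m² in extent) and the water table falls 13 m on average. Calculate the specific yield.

ΔV = 60700 ML = 6.07 × 10^7 m³
Sy = ΔV / (A × Δh) = 6.07 × 10^7 m³ / (9.16 × 10^7 m² × 13 m) = 0.05097

Sy ≈ 0.051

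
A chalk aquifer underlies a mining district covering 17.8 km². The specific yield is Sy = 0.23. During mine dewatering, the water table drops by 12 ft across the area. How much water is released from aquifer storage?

ΔV ≈ 1.5 × 10^7 m³

A = 17.8 km² = 1.78 × 10^7 m²
Δh = 12 ft = 3.658 m
ΔV = Sy × A × Δh = 0.23 × 1.78 × 10^7 m² × 3.658 m = 1.497 × 10^7 m³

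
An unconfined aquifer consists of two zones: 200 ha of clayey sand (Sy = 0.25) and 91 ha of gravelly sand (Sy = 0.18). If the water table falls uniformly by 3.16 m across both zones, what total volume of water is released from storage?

A₁ = 200 ha = 2 × 10^6 m²; A₂ = 91 ha = 9.1 × 10^5 m²
ΔV₁ = 0.25 × 2 × 10^6 × 3.16 = 1.58 × 10^6 m³
ΔV₂ = 0.18 × 9.1 × 10^5 × 3.16 = 5.176 × 10^5 m³
ΔV = ΔV₁ + ΔV₂ = 2.098 × 10^6 m³

ΔV ≈ 2.1 × 10^6 m³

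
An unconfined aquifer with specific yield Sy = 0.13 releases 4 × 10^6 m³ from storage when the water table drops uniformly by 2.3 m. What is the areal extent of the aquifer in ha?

A ≈ 1340 ha

A = ΔV / (Sy × Δh) = 4 × 10^6 / (0.13 × 2.3) = 1.338 × 10^7 m²
A = 1.338 × 10^7 m² = 1338 ha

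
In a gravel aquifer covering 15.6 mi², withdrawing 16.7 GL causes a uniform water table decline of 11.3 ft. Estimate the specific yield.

A = 15.6 mi² = 4.04 × 10^7 m²
Δh = 11.3 ft = 3.444 m
ΔV = 16.7 GL = 1.67 × 10^7 m³
Sy = ΔV / (A × Δh) = 1.67 × 10^7 m³ / (4.04 × 10^7 m² × 3.444 m) = 0.12

Sy ≈ 0.12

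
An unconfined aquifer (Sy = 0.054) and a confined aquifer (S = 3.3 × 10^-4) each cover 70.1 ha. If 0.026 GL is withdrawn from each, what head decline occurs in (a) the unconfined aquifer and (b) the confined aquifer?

A = 70.1 ha = 7.01 × 10^5 m²
ΔV = 0.026 GL = 26000 m³
Unconfined: Δh_u = ΔV/(Sy·A) = 26000/(0.054 × 7.01 × 10^5) = 0.6868 m
Confined: Δh_c = ΔV/(S·A) = 26000/(3.3 × 10^-4 × 7.01 × 10^5) = 112.4 m

Δh_u ≈ 0.687 m; Δh_c ≈ 112 m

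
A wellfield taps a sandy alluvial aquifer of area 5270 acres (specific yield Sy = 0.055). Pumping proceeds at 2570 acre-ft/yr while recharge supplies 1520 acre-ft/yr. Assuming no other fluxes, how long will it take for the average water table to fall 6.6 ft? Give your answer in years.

t ≈ 1.82 years

A = 5270 acres = 2.133 × 10^7 m²
Δh = 6.6 ft = 2.012 m
ΔV = Sy × A × Δh = 0.055 × 2.133 × 10^7 × 2.012 = 2.36 × 10^6 m³
Net withdrawal = 2570 − 1520 = 1050 acre-ft/yr = 3548 m³/d
t = ΔV / Q = 2.36 × 10^6 m³ / 3548 m³/d = 665 d
t = 665 d ≈ 1.822 years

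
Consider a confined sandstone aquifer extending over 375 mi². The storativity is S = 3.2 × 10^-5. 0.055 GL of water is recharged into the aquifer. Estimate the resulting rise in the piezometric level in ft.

Δh ≈ 5.81 ft

A = 375 mi² = 9.712 × 10^8 m²
ΔV = 0.055 GL = 55000 m³
Δh = ΔV / (S × A) = 55000 m³ / (3.2 × 10^-5 × 9.712 × 10^8 m²) = 1.77 m
Δh = 1.77 m = 5.806 ft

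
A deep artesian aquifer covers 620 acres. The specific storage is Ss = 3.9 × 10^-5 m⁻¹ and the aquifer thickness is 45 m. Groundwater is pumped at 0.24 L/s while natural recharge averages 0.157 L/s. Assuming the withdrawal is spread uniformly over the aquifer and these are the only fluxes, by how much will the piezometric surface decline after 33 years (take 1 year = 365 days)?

Δh ≈ 19.6 m

S = Ss × b = 3.9 × 10^-5 m⁻¹ × 45 m = 1.755 × 10^-3
A = 620 acres = 2.509 × 10^6 m²
Net abstraction = 0.24 − 0.157 = 0.083 L/s
Q_net = 0.083 L/s = 7.171 m³/d
t = 33 years = 12040 d
ΔV = Q × t = 7.171 m³/d × 12040 d = 86380 m³
Δh = ΔV / (S × A) = 86380 / (0.001755 × 2.509 × 10^6) = 19.62 m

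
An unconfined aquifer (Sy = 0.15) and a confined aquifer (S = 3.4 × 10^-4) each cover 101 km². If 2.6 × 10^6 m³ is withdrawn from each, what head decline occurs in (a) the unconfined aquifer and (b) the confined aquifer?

A = 101 km² = 1.01 × 10^8 m²
Unconfined: Δh_u = ΔV/(Sy·A) = 2.6 × 10^6/(0.15 × 1.01 × 10^8) = 0.1716 m
Confined: Δh_c = ΔV/(S·A) = 2.6 × 10^6/(3.4 × 10^-4 × 1.01 × 10^8) = 75.71 m

Δh_u ≈ 0.172 m; Δh_c ≈ 75.7 m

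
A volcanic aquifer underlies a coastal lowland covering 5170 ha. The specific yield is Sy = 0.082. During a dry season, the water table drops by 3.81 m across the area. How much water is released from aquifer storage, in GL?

A = 5170 ha = 5.17 × 10^7 m²
ΔV = Sy × A × Δh = 0.082 × 5.17 × 10^7 m² × 3.81 m = 1.615 × 10^7 m³
ΔV = 1.615 × 10^7 m³ = 16.15 GL

ΔV ≈ 16.2 GL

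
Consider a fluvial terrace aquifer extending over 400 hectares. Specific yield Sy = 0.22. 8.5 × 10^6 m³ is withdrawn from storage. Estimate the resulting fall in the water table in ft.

Δh ≈ 31.7 ft

A = 400 hectares = 4 × 10^6 m²
Δh = ΔV / (Sy × A) = 8.5 × 10^6 m³ / (0.22 × 4 × 10^6 m²) = 9.659 m
Δh = 9.659 m = 31.69 ft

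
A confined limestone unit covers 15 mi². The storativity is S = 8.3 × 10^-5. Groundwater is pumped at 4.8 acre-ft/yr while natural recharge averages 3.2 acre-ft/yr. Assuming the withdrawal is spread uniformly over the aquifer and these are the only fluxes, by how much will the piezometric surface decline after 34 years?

Δh ≈ 20.8 m

A = 15 mi² = 3.885 × 10^7 m²
Net abstraction = 4.8 − 3.2 = 1.6 acre-ft/yr
Q_net = 1.6 acre-ft/yr = 5.407 m³/d
t = 34 years = 12410 d
ΔV = Q × t = 5.407 m³/d × 12410 d = 67100 m³
Δh = ΔV / (S × A) = 67100 / (8.3 × 10^-5 × 3.885 × 10^7) = 20.81 m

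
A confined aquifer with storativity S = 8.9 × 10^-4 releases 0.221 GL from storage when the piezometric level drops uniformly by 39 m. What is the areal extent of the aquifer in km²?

ΔV = 0.221 GL = 2.21 × 10^5 m³
A = ΔV / (S × Δh) = 2.21 × 10^5 / (8.9 × 10^-4 × 39) = 6.367 × 10^6 m²
A = 6.367 × 10^6 m² = 6.367 km²

A ≈ 6.37 km²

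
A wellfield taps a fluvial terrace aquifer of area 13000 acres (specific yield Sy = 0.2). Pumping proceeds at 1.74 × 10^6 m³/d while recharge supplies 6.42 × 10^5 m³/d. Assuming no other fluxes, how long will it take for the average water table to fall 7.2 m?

t ≈ 69 days

A = 13000 acres = 5.261 × 10^7 m²
ΔV = Sy × A × Δh = 0.2 × 5.261 × 10^7 × 7.2 = 7.576 × 10^7 m³
Net withdrawal = 1.74 × 10^6 − 6.42 × 10^5 = 1.098 × 10^6 m³/d
t = ΔV / Q = 7.576 × 10^7 m³ / 1.098 × 10^6 m³/d = 69 d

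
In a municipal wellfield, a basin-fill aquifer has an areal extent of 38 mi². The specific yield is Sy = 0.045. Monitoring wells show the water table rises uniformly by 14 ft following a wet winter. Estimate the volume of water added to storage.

ΔV ≈ 1.89 × 10^7 m³

A = 38 mi² = 9.842 × 10^7 m²
Δh = 14 ft = 4.267 m
ΔV = Sy × A × Δh = 0.045 × 9.842 × 10^7 m² × 4.267 m = 1.89 × 10^7 m³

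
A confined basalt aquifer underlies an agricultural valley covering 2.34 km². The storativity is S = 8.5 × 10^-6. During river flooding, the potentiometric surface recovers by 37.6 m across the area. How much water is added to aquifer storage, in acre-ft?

ΔV ≈ 0.606 acre-ft

A = 2.34 km² = 2.34 × 10^6 m²
ΔV = S × A × Δh = 8.5 × 10^-6 × 2.34 × 10^6 m² × 37.6 m = 747.9 m³
ΔV = 747.9 m³ = 0.6063 acre-ft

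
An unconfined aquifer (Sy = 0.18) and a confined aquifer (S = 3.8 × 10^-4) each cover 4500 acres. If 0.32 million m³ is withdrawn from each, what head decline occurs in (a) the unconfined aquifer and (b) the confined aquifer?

Δh_u ≈ 0.0976 m; Δh_c ≈ 46.2 m

A = 4500 acres = 1.821 × 10^7 m²
ΔV = 0.32 million m³ = 3.2 × 10^5 m³
Unconfined: Δh_u = ΔV/(Sy·A) = 3.2 × 10^5/(0.18 × 1.821 × 10^7) = 0.09762 m
Confined: Δh_c = ΔV/(S·A) = 3.2 × 10^5/(3.8 × 10^-4 × 1.821 × 10^7) = 46.24 m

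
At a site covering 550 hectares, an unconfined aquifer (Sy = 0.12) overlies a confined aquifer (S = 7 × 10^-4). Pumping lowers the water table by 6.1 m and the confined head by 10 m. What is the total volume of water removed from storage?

ΔV ≈ 4.06 × 10^6 m³

A = 550 hectares = 5.5 × 10^6 m²
Unconfined: ΔV_u = Sy × A × Δh_u = 0.12 × 5.5 × 10^6 × 6.1 = 4.026 × 10^6 m³
Confined: ΔV_c = S × A × Δh_c = 7 × 10^-4 × 5.5 × 10^6 × 10 = 38500 m³
Total ΔV = 4.026 × 10^6 + 38500 = 4.064 × 10^6 m³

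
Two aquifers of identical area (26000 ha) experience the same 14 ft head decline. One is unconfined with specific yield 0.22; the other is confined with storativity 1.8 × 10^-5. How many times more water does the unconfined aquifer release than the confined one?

A = 26000 ha = 2.6 × 10^8 m²
Δh = 14 ft = 4.267 m
Unconfined: ΔV_u = Sy × A × Δh = 0.22 × 2.6 × 10^8 × 4.267 = 2.441 × 10^8 m³
Confined: ΔV_c = S × A × Δh = 1.8 × 10^-5 × 2.6 × 10^8 × 4.267 = 19970 m³
Ratio = ΔV_u / ΔV_c = Sy / S = 0.22 / 1.8 × 10^-5 = 12220

ΔV_u / ΔV_c ≈ 12200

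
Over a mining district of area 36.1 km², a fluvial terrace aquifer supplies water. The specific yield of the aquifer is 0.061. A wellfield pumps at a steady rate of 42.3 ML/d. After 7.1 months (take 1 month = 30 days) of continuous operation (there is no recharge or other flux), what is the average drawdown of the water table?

A = 36.1 km² = 3.61 × 10^7 m²
Q = 42.3 ML/d = 42300 m³/d
t = 7.1 months = 213 d
ΔV = Q × t = 42300 m³/d × 213 d = 9.01 × 10^6 m³
Δh = ΔV / (Sy × A) = 9.01 × 10^6 / (0.061 × 3.61 × 10^7) = 4.092 m

Δh ≈ 4.09 m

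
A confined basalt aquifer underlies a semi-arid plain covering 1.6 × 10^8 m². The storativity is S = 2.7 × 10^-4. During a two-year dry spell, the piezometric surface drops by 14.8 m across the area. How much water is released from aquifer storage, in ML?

ΔV ≈ 639 ML

ΔV = S × A × Δh = 2.7 × 10^-4 × 1.6 × 10^8 m² × 14.8 m = 6.394 × 10^5 m³
ΔV = 6.394 × 10^5 m³ = 639.4 ML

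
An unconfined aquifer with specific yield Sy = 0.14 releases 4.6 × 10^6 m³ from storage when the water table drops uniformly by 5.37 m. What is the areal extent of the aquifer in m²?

A ≈ 6.12 × 10^6 m²

A = ΔV / (Sy × Δh) = 4.6 × 10^6 / (0.14 × 5.37) = 6.119 × 10^6 m²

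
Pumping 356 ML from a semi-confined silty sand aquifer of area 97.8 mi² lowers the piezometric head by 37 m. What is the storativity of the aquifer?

S ≈ 3.8 × 10^-5

A = 97.8 mi² = 2.533 × 10^8 m²
ΔV = 356 ML = 3.56 × 10^5 m³
S = ΔV / (A × Δh) = 3.56 × 10^5 m³ / (2.533 × 10^8 m² × 37 m) = 3.798 × 10^-5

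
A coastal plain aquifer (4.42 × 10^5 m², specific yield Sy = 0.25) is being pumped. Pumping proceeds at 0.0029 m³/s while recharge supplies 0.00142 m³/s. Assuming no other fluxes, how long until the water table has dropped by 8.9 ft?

t ≈ 2340 days

Δh = 8.9 ft = 2.713 m
ΔV = Sy × A × Δh = 0.25 × 4.42 × 10^5 × 2.713 = 2.998 × 10^5 m³
Net withdrawal = 0.0029 − 0.00142 = 0.00148 m³/s = 127.9 m³/d
t = ΔV / Q = 2.998 × 10^5 m³ / 127.9 m³/d = 2344 d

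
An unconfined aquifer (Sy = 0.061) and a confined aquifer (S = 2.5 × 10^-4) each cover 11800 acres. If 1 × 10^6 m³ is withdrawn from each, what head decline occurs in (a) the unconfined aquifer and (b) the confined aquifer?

Δh_u ≈ 0.343 m; Δh_c ≈ 83.8 m

A = 11800 acres = 4.775 × 10^7 m²
Unconfined: Δh_u = ΔV/(Sy·A) = 1 × 10^6/(0.061 × 4.775 × 10^7) = 0.3433 m
Confined: Δh_c = ΔV/(S·A) = 1 × 10^6/(2.5 × 10^-4 × 4.775 × 10^7) = 83.76 m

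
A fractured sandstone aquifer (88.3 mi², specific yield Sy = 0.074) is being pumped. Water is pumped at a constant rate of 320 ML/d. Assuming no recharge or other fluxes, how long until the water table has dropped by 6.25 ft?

A = 88.3 mi² = 2.287 × 10^8 m²
Δh = 6.25 ft = 1.905 m
ΔV = Sy × A × Δh = 0.074 × 2.287 × 10^8 × 1.905 = 3.224 × 10^7 m³
Q = 320 ML/d = 3.2 × 10^5 m³/d
t = ΔV / Q = 3.224 × 10^7 m³ / 3.2 × 10^5 m³/d = 100.7 d

t ≈ 101 days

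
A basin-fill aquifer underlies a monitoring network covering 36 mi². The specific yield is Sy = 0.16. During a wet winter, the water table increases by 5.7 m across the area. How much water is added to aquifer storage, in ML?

ΔV ≈ 85000 ML

A = 36 mi² = 9.324 × 10^7 m²
ΔV = Sy × A × Δh = 0.16 × 9.324 × 10^7 m² × 5.7 m = 8.503 × 10^7 m³
ΔV = 8.503 × 10^7 m³ = 85030 ML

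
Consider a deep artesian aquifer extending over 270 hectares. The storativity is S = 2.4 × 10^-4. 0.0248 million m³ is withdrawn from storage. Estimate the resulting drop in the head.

Δh ≈ 38.3 m

A = 270 hectares = 2.7 × 10^6 m²
ΔV = 0.0248 million m³ = 24800 m³
Δh = ΔV / (S × A) = 24800 m³ / (2.4 × 10^-4 × 2.7 × 10^6 m²) = 38.27 m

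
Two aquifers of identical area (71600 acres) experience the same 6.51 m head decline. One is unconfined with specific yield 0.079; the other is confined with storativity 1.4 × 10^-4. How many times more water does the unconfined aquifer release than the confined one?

ΔV_u / ΔV_c ≈ 564

A = 71600 acres = 2.898 × 10^8 m²
Unconfined: ΔV_u = Sy × A × Δh = 0.079 × 2.898 × 10^8 × 6.51 = 1.49 × 10^8 m³
Confined: ΔV_c = S × A × Δh = 1.4 × 10^-4 × 2.898 × 10^8 × 6.51 = 2.641 × 10^5 m³
Ratio = ΔV_u / ΔV_c = Sy / S = 0.079 / 1.4 × 10^-4 = 564.3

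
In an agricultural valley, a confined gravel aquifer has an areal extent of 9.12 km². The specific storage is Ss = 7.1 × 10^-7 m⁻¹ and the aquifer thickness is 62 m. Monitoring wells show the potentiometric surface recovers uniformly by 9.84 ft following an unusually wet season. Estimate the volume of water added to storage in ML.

S = Ss × b = 7.1 × 10^-7 m⁻¹ × 62 m = 4.402 × 10^-5
A = 9.12 km² = 9.12 × 10^6 m²
Δh = 9.84 ft = 2.999 m
ΔV = S × A × Δh = 4.402 × 10^-5 × 9.12 × 10^6 m² × 2.999 m = 1204 m³
ΔV = 1204 m³ = 1.204 ML

ΔV ≈ 1.2 ML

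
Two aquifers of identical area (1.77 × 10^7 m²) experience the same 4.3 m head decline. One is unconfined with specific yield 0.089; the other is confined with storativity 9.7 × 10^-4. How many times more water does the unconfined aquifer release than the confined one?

Unconfined: ΔV_u = Sy × A × Δh = 0.089 × 1.77 × 10^7 × 4.3 = 6.774 × 10^6 m³
Confined: ΔV_c = S × A × Δh = 9.7 × 10^-4 × 1.77 × 10^7 × 4.3 = 73830 m³
Ratio = ΔV_u / ΔV_c = Sy / S = 0.089 / 9.7 × 10^-4 = 91.75

ΔV_u / ΔV_c ≈ 91.8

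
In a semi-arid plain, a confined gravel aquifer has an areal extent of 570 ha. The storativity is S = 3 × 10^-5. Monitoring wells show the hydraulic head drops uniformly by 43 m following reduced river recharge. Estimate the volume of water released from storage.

ΔV ≈ 7350 m³

A = 570 ha = 5.7 × 10^6 m²
ΔV = S × A × Δh = 3 × 10^-5 × 5.7 × 10^6 m² × 43 m = 7353 m³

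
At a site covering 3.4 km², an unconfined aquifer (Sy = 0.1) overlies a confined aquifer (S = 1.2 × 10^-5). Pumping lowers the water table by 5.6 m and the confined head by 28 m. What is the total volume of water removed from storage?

A = 3.4 km² = 3.4 × 10^6 m²
Unconfined: ΔV_u = Sy × A × Δh_u = 0.1 × 3.4 × 10^6 × 5.6 = 1.904 × 10^6 m³
Confined: ΔV_c = S × A × Δh_c = 1.2 × 10^-5 × 3.4 × 10^6 × 28 = 1142 m³
Total ΔV = 1.904 × 10^6 + 1142 = 1.905 × 10^6 m³

ΔV ≈ 1.91 × 10^6 m³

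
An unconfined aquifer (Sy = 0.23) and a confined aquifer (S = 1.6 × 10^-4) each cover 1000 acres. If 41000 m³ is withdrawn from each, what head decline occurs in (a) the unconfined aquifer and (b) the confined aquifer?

Δh_u ≈ 0.044 m; Δh_c ≈ 63.3 m

A = 1000 acres = 4.047 × 10^6 m²
Unconfined: Δh_u = ΔV/(Sy·A) = 41000/(0.23 × 4.047 × 10^6) = 0.04405 m
Confined: Δh_c = ΔV/(S·A) = 41000/(1.6 × 10^-4 × 4.047 × 10^6) = 63.32 m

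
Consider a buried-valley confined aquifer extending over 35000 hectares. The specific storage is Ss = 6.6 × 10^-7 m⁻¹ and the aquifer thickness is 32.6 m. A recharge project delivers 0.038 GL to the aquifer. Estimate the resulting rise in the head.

Δh ≈ 5.05 m

S = Ss × b = 6.6 × 10^-7 m⁻¹ × 32.6 m = 2.152 × 10^-5
A = 35000 hectares = 3.5 × 10^8 m²
ΔV = 0.038 GL = 38000 m³
Δh = ΔV / (S × A) = 38000 m³ / (2.152 × 10^-5 × 3.5 × 10^8 m²) = 5.046 m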